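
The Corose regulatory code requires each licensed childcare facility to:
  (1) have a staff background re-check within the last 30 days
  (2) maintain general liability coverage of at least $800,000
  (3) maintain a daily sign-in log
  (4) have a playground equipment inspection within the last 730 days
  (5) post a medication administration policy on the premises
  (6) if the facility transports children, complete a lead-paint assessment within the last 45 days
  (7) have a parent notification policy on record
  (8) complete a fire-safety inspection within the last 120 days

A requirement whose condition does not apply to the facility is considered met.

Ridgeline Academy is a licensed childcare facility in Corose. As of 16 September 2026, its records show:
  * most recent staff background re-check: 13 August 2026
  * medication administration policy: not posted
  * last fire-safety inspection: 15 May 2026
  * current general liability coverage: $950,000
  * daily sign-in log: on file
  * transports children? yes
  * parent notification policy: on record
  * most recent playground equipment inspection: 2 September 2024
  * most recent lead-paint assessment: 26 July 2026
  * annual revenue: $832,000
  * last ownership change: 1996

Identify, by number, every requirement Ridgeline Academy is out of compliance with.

1, 4, 5, 6, 8

1. staff background re-check 34 days ago vs limit 30 → not met
2. general liability coverage $950,000 ≥ $800,000 → met
3. daily sign-in log present → met
4. playground equipment inspection 744 days ago vs limit 730 → not met
5. medication administration policy absent → not met
6. condition 'transports children' holds; lead-paint assessment 52 days ago vs limit 45 → not met
7. parent notification policy present → met
8. fire-safety inspection 124 days ago vs limit 120 → not met
Not met: 1, 4, 5, 6, 8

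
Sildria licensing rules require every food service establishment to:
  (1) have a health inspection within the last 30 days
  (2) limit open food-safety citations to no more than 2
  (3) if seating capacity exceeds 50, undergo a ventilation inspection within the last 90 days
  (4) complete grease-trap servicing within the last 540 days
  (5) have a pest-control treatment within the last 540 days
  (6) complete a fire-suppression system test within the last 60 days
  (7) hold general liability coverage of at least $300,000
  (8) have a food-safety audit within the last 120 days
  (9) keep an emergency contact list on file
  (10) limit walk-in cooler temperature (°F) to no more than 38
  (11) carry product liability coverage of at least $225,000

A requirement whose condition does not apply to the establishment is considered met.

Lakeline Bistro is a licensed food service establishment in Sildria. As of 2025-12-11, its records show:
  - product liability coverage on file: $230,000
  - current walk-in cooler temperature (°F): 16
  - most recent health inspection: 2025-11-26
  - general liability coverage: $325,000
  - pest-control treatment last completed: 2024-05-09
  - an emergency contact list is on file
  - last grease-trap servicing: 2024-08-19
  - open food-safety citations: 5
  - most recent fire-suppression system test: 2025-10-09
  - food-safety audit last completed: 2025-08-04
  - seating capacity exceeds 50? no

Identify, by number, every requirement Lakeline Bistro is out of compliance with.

1. health inspection 15 days ago vs limit 30 → met
2. open food-safety citations 5 > 2 → not met
3. condition 'seating capacity exceeds 50' does not hold → requirement n/a → met
4. grease-trap servicing 479 days ago vs limit 540 → met
5. pest-control treatment 581 days ago vs limit 540 → not met
6. fire-suppression system test 63 days ago vs limit 60 → not met
7. general liability coverage $325,000 ≥ $300,000 → met
8. food-safety audit 129 days ago vs limit 120 → not met
9. emergency contact list present → met
10. walk-in cooler temperature (°F) 16 ≤ 38 → met
11. product liability coverage $230,000 ≥ $225,000 → met
Not met: 2, 5, 6, 8

2, 5, 6, 8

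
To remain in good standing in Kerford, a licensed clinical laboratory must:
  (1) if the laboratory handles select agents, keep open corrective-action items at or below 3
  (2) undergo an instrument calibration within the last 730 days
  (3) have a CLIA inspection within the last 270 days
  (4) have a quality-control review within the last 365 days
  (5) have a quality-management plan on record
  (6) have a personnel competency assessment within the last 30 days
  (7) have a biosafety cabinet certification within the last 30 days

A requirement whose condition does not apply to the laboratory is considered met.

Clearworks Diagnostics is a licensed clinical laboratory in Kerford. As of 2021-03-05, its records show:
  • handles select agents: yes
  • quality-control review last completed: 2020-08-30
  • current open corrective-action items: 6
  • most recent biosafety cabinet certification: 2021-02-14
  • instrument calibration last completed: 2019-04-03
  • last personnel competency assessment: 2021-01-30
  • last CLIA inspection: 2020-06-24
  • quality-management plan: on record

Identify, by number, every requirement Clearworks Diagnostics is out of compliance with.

1. condition 'handles select agents' holds; open corrective-action items 6 > 3 → not met
2. instrument calibration 702 days ago vs limit 730 → met
3. CLIA inspection 254 days ago vs limit 270 → met
4. quality-control review 187 days ago vs limit 365 → met
5. quality-management plan present → met
6. personnel competency assessment 34 days ago vs limit 30 → not met
7. biosafety cabinet certification 19 days ago vs limit 30 → met
Not met: 1, 6

1, 6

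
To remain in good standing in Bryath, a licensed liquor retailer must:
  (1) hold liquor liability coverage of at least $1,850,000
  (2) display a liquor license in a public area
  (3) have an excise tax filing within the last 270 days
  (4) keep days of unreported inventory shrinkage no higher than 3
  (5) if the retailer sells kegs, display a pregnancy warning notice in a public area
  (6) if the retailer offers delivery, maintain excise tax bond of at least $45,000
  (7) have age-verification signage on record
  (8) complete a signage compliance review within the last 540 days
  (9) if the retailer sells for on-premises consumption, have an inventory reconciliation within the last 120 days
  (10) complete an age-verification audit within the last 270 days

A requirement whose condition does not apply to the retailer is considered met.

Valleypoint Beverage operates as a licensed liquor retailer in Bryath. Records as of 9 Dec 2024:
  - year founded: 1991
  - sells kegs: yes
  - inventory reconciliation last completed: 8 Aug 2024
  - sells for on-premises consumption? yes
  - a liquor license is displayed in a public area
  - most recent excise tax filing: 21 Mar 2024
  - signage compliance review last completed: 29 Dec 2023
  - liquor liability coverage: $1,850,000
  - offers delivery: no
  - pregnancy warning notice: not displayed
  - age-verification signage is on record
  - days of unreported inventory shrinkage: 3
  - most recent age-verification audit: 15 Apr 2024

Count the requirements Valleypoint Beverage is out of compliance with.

2

1. liquor liability coverage $1,850,000 ≥ $1,850,000 → met
2. liquor license present → met
3. excise tax filing 263 days ago vs limit 270 → met
4. days of unreported inventory shrinkage 3 ≤ 3 → met
5. condition 'sells kegs' holds; pregnancy warning notice absent → not met
6. condition 'offers delivery' does not hold → requirement n/a → met
7. age-verification signage present → met
8. signage compliance review 346 days ago vs limit 540 → met
9. condition 'sells for on-premises consumption' holds; inventory reconciliation 123 days ago vs limit 120 → not met
10. age-verification audit 238 days ago vs limit 270 → met
Not met: 2 of 10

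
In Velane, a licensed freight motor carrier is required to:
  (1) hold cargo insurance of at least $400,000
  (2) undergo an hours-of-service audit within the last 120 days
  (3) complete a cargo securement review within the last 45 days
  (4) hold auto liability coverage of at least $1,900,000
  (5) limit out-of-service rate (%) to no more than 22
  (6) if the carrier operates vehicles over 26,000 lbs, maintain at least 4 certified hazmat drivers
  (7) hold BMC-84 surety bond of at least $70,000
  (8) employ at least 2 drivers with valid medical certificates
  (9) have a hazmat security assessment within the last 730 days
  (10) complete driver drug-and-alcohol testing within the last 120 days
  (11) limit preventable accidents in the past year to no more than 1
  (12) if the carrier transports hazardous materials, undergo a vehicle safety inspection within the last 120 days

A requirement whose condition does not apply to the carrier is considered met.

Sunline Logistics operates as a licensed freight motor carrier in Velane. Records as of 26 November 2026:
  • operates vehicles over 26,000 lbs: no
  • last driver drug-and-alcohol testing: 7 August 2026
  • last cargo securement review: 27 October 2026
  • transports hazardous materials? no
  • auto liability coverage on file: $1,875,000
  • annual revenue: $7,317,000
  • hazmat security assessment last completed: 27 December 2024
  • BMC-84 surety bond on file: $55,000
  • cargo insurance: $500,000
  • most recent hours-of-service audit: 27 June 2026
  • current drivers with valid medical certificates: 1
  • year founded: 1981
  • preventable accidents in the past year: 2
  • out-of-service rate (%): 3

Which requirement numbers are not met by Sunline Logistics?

2, 4, 7, 8, 11

1. cargo insurance $500,000 ≥ $400,000 → met
2. hours-of-service audit 152 days ago vs limit 120 → not met
3. cargo securement review 30 days ago vs limit 45 → met
4. auto liability coverage $1,875,000 < $1,900,000 → not met
5. out-of-service rate (%) 3 ≤ 22 → met
6. condition 'operates vehicles over 26,000 lbs' does not hold → requirement n/a → met
7. BMC-84 surety bond $55,000 < $70,000 → not met
8. drivers with valid medical certificates 1 < 2 → not met
9. hazmat security assessment 699 days ago vs limit 730 → met
10. driver drug-and-alcohol testing 111 days ago vs limit 120 → met
11. preventable accidents in the past year 2 > 1 → not met
12. condition 'transports hazardous materials' does not hold → requirement n/a → met
Not met: 2, 4, 7, 8, 11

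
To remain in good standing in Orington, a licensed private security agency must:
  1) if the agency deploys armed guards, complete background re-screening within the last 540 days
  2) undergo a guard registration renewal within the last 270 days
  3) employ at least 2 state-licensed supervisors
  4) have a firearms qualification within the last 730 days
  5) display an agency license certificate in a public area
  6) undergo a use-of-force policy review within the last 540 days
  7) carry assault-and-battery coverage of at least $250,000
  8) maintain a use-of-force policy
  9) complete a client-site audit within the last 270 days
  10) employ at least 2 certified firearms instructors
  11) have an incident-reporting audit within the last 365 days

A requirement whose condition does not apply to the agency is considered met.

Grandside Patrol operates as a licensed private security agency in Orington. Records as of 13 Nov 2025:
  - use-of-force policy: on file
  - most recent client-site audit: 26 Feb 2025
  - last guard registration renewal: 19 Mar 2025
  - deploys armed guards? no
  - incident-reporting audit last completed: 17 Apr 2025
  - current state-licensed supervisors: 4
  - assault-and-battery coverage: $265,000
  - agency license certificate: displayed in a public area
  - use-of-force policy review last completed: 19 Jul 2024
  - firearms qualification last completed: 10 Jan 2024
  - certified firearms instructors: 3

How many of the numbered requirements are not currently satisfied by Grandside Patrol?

0

1. condition 'deploys armed guards' does not hold → requirement n/a → met
2. guard registration renewal 239 days ago vs limit 270 → met
3. state-licensed supervisors 4 ≥ 2 → met
4. firearms qualification 673 days ago vs limit 730 → met
5. agency license certificate present → met
6. use-of-force policy review 482 days ago vs limit 540 → met
7. assault-and-battery coverage $265,000 ≥ $250,000 → met
8. use-of-force policy present → met
9. client-site audit 260 days ago vs limit 270 → met
10. certified firearms instructors 3 ≥ 2 → met
11. incident-reporting audit 210 days ago vs limit 365 → met
Not met: 0 of 11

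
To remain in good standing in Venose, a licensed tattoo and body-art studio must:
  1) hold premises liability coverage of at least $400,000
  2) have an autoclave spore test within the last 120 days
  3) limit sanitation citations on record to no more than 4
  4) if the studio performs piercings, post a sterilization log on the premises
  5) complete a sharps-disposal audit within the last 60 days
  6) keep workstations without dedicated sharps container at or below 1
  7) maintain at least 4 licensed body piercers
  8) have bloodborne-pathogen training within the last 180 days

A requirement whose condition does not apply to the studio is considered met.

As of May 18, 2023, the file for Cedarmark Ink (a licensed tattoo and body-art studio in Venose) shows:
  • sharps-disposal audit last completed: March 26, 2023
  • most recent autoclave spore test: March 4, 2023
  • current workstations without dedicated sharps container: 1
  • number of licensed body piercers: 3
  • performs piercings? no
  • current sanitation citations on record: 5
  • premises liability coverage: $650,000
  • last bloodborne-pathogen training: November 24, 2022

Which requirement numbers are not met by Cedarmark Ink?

3, 7

1. premises liability coverage $650,000 ≥ $400,000 → met
2. autoclave spore test 75 days ago vs limit 120 → met
3. sanitation citations on record 5 > 4 → not met
4. condition 'performs piercings' does not hold → requirement n/a → met
5. sharps-disposal audit 53 days ago vs limit 60 → met
6. workstations without dedicated sharps container 1 ≤ 1 → met
7. licensed body piercers 3 < 4 → not met
8. bloodborne-pathogen training 175 days ago vs limit 180 → met
Not met: 3, 7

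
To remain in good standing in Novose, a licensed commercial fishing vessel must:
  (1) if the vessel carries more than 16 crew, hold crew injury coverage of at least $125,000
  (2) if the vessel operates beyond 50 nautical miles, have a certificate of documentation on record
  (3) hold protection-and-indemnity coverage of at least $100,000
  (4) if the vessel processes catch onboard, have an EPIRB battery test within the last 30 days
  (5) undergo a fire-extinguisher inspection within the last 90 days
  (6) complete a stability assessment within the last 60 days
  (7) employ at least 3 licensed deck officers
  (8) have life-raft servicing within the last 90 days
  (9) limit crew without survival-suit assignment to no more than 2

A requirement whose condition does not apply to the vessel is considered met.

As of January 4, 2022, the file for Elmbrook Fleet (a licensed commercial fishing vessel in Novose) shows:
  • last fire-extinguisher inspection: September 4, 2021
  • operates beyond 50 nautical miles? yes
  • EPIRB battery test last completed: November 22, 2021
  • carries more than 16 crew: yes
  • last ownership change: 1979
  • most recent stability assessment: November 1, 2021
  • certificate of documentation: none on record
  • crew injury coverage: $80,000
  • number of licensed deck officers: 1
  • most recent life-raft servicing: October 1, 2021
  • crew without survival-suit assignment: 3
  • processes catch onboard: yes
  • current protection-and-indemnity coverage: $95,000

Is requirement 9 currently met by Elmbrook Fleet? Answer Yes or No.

9. crew without survival-suit assignment 3 > 2 → not met

No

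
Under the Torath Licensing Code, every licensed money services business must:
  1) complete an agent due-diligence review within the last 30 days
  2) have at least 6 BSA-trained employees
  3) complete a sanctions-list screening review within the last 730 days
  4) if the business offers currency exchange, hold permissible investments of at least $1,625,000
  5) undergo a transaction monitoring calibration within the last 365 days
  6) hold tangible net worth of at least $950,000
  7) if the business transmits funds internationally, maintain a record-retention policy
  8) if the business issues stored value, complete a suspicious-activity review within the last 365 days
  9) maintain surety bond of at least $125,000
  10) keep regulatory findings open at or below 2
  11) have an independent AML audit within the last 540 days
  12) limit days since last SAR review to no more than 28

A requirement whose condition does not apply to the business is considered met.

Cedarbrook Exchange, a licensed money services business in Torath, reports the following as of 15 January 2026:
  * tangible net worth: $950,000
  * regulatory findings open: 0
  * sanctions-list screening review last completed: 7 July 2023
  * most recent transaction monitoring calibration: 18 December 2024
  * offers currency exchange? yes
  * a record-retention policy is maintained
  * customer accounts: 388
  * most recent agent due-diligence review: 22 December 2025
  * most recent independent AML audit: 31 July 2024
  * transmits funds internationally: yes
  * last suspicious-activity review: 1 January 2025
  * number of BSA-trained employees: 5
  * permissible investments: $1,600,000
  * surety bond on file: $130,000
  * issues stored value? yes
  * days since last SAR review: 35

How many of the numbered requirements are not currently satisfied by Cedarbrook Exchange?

1. agent due-diligence review 24 days ago vs limit 30 → met
2. BSA-trained employees 5 < 6 → not met
3. sanctions-list screening review 923 days ago vs limit 730 → not met
4. condition 'offers currency exchange' holds; permissible investments $1,600,000 < $1,625,000 → not met
5. transaction monitoring calibration 393 days ago vs limit 365 → not met
6. tangible net worth $950,000 ≥ $950,000 → met
7. condition 'transmits funds internationally' holds; record-retention policy present → met
8. condition 'issues stored value' holds; suspicious-activity review 379 days ago vs limit 365 → not met
9. surety bond $130,000 ≥ $125,000 → met
10. regulatory findings open 0 ≤ 2 → met
11. independent AML audit 533 days ago vs limit 540 → met
12. days since last SAR review 35 > 28 → not met
Not met: 6 of 12

6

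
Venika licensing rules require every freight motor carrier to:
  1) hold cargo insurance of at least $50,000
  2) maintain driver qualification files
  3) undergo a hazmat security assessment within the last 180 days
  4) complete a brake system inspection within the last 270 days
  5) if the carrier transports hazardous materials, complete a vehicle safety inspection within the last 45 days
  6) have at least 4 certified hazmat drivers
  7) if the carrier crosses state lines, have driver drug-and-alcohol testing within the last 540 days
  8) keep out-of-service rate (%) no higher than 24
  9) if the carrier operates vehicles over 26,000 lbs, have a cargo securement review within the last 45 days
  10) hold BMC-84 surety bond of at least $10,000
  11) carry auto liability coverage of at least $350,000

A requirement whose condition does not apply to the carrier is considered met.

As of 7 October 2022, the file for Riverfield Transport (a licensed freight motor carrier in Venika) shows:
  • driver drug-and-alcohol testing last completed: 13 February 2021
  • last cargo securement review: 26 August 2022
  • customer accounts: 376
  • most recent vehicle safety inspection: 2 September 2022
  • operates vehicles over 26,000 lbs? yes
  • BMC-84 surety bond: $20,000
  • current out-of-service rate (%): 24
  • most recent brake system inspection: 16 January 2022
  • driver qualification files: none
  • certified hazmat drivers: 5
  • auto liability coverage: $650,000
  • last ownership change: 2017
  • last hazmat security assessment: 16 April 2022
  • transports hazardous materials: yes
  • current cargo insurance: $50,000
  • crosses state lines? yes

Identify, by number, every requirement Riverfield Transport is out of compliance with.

2, 7

1. cargo insurance $50,000 ≥ $50,000 → met
2. driver qualification files absent → not met
3. hazmat security assessment 174 days ago vs limit 180 → met
4. brake system inspection 264 days ago vs limit 270 → met
5. condition 'transports hazardous materials' holds; vehicle safety inspection 35 days ago vs limit 45 → met
6. certified hazmat drivers 5 ≥ 4 → met
7. condition 'crosses state lines' holds; driver drug-and-alcohol testing 601 days ago vs limit 540 → not met
8. out-of-service rate (%) 24 ≤ 24 → met
9. condition 'operates vehicles over 26,000 lbs' holds; cargo securement review 42 days ago vs limit 45 → met
10. BMC-84 surety bond $20,000 ≥ $10,000 → met
11. auto liability coverage $650,000 ≥ $350,000 → met
Not met: 2, 7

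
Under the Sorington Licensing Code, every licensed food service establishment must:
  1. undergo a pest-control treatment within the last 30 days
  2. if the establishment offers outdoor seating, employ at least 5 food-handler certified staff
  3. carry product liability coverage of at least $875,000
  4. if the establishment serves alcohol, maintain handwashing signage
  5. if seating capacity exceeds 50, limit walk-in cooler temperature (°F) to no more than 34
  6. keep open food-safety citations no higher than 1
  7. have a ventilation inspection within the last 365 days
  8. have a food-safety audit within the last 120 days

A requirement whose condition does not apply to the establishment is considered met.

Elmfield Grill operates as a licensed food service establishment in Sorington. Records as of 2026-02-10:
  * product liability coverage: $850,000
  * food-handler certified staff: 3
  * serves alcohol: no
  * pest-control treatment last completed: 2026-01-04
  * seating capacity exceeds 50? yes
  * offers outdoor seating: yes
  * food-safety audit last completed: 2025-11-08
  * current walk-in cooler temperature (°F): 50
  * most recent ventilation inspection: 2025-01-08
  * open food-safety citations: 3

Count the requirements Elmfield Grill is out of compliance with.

6

1. pest-control treatment 37 days ago vs limit 30 → not met
2. condition 'offers outdoor seating' holds; food-handler certified staff 3 < 5 → not met
3. product liability coverage $850,000 < $875,000 → not met
4. condition 'serves alcohol' does not hold → requirement n/a → met
5. condition 'seating capacity exceeds 50' holds; walk-in cooler temperature (°F) 50 > 34 → not met
6. open food-safety citations 3 > 1 → not met
7. ventilation inspection 398 days ago vs limit 365 → not met
8. food-safety audit 94 days ago vs limit 120 → met
Not met: 6 of 8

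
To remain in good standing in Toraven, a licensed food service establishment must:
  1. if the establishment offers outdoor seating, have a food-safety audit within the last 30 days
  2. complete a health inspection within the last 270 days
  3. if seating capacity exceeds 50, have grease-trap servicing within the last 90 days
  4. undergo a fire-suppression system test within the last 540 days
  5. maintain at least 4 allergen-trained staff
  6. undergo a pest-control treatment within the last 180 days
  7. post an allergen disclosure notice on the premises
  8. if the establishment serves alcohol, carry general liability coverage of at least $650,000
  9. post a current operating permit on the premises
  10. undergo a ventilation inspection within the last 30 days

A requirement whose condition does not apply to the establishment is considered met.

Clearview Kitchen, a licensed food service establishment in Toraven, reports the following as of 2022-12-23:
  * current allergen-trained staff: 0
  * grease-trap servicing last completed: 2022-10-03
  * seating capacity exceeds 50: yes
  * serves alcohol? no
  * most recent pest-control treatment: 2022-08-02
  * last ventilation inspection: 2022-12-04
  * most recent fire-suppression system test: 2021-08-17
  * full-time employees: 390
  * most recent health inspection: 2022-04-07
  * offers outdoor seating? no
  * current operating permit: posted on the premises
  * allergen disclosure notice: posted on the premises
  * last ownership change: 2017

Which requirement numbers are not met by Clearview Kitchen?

1. condition 'offers outdoor seating' does not hold → requirement n/a → met
2. health inspection 260 days ago vs limit 270 → met
3. condition 'seating capacity exceeds 50' holds; grease-trap servicing 81 days ago vs limit 90 → met
4. fire-suppression system test 493 days ago vs limit 540 → met
5. allergen-trained staff 0 < 4 → not met
6. pest-control treatment 143 days ago vs limit 180 → met
7. allergen disclosure notice present → met
8. condition 'serves alcohol' does not hold → requirement n/a → met
9. current operating permit present → met
10. ventilation inspection 19 days ago vs limit 30 → met
Not met: 5

5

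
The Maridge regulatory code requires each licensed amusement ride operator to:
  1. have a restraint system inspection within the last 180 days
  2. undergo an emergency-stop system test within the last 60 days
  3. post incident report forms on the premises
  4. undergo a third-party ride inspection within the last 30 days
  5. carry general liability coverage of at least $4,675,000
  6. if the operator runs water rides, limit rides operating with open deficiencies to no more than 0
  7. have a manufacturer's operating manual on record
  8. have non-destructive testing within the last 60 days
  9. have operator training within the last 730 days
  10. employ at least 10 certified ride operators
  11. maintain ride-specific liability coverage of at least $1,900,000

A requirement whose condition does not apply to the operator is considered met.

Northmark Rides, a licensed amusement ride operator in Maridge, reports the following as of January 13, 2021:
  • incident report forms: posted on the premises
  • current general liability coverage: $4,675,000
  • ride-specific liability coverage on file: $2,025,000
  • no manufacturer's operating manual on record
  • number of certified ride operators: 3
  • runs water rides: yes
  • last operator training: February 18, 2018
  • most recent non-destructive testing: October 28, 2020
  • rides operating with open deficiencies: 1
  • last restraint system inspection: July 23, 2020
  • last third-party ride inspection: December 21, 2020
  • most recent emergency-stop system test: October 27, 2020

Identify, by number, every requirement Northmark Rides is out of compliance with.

1. restraint system inspection 174 days ago vs limit 180 → met
2. emergency-stop system test 78 days ago vs limit 60 → not met
3. incident report forms present → met
4. third-party ride inspection 23 days ago vs limit 30 → met
5. general liability coverage $4,675,000 ≥ $4,675,000 → met
6. condition 'runs water rides' holds; rides operating with open deficiencies 1 > 0 → not met
7. manufacturer's operating manual absent → not met
8. non-destructive testing 77 days ago vs limit 60 → not met
9. operator training 1060 days ago vs limit 730 → not met
10. certified ride operators 3 < 10 → not met
11. ride-specific liability coverage $2,025,000 ≥ $1,900,000 → met
Not met: 2, 6, 7, 8, 9, 10

2, 6, 7, 8, 9, 10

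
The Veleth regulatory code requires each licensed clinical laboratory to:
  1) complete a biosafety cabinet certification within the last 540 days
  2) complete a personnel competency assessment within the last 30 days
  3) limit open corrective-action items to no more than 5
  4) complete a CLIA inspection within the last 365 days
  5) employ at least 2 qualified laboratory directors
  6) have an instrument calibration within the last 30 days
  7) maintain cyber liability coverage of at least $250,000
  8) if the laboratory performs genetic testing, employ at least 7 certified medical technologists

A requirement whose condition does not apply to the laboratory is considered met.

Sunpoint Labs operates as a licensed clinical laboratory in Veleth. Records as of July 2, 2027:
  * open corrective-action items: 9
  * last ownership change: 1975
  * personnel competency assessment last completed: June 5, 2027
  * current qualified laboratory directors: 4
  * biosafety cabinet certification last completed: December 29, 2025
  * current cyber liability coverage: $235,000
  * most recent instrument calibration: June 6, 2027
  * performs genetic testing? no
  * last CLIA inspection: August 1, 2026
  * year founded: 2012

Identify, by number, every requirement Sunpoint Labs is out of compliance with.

1. biosafety cabinet certification 550 days ago vs limit 540 → not met
2. personnel competency assessment 27 days ago vs limit 30 → met
3. open corrective-action items 9 > 5 → not met
4. CLIA inspection 335 days ago vs limit 365 → met
5. qualified laboratory directors 4 ≥ 2 → met
6. instrument calibration 26 days ago vs limit 30 → met
7. cyber liability coverage $235,000 < $250,000 → not met
8. condition 'performs genetic testing' does not hold → requirement n/a → met
Not met: 1, 3, 7

1, 3, 7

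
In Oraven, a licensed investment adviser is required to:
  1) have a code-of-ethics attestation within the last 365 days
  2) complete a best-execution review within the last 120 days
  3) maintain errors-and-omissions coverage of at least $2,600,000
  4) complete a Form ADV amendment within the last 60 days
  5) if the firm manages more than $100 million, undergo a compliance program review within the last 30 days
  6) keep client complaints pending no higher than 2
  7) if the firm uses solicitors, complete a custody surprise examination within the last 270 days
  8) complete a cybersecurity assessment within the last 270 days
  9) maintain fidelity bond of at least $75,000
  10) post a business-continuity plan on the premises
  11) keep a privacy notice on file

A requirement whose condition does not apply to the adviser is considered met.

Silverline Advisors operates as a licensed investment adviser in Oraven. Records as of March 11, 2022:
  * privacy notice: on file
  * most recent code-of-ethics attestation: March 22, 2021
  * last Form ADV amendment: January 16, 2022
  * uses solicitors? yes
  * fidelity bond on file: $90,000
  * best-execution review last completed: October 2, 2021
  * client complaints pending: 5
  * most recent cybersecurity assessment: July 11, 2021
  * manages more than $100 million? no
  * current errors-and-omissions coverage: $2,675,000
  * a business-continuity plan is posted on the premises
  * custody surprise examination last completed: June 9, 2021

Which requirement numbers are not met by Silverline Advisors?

1. code-of-ethics attestation 354 days ago vs limit 365 → met
2. best-execution review 160 days ago vs limit 120 → not met
3. errors-and-omissions coverage $2,675,000 ≥ $2,600,000 → met
4. Form ADV amendment 54 days ago vs limit 60 → met
5. condition 'manages more than $100 million' does not hold → requirement n/a → met
6. client complaints pending 5 > 2 → not met
7. condition 'uses solicitors' holds; custody surprise examination 275 days ago vs limit 270 → not met
8. cybersecurity assessment 243 days ago vs limit 270 → met
9. fidelity bond $90,000 ≥ $75,000 → met
10. business-continuity plan present → met
11. privacy notice present → met
Not met: 2, 6, 7

2, 6, 7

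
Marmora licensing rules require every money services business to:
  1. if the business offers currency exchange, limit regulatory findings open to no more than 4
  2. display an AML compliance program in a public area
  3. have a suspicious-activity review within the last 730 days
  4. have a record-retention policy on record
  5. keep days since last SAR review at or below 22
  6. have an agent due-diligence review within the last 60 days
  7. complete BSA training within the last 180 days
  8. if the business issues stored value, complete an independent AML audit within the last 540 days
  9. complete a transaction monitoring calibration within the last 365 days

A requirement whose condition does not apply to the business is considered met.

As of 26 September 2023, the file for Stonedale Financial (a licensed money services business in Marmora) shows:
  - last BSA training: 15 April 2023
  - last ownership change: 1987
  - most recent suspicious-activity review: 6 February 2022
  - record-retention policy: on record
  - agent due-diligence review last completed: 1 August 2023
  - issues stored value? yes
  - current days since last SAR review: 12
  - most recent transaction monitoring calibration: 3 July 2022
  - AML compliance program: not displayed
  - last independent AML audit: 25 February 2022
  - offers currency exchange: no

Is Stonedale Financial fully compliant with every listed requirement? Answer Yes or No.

No

1. condition 'offers currency exchange' does not hold → requirement n/a → met
2. AML compliance program absent → not met
3. suspicious-activity review 597 days ago vs limit 730 → met
4. record-retention policy present → met
5. days since last SAR review 12 ≤ 22 → met
6. agent due-diligence review 56 days ago vs limit 60 → met
7. BSA training 164 days ago vs limit 180 → met
8. condition 'issues stored value' holds; independent AML audit 578 days ago vs limit 540 → not met
9. transaction monitoring calibration 450 days ago vs limit 365 → not met
Not met: 2, 8, 9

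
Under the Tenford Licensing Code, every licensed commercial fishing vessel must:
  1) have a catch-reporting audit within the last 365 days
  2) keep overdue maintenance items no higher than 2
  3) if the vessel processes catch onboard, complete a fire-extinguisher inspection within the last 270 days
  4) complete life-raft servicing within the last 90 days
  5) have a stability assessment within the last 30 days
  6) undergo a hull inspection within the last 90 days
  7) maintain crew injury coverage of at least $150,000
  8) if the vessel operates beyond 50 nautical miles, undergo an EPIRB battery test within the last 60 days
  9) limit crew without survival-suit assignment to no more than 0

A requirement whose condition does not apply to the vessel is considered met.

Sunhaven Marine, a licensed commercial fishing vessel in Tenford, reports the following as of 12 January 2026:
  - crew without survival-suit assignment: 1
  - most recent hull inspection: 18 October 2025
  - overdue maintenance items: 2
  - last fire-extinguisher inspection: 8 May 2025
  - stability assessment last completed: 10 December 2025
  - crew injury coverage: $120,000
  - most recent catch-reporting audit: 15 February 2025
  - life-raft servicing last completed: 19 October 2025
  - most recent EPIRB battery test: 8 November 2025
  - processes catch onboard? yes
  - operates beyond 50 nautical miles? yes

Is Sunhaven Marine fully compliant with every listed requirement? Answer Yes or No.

1. catch-reporting audit 331 days ago vs limit 365 → met
2. overdue maintenance items 2 ≤ 2 → met
3. condition 'processes catch onboard' holds; fire-extinguisher inspection 249 days ago vs limit 270 → met
4. life-raft servicing 85 days ago vs limit 90 → met
5. stability assessment 33 days ago vs limit 30 → not met
6. hull inspection 86 days ago vs limit 90 → met
7. crew injury coverage $120,000 < $150,000 → not met
8. condition 'operates beyond 50 nautical miles' holds; EPIRB battery test 65 days ago vs limit 60 → not met
9. crew without survival-suit assignment 1 > 0 → not met
Not met: 5, 7, 8, 9

No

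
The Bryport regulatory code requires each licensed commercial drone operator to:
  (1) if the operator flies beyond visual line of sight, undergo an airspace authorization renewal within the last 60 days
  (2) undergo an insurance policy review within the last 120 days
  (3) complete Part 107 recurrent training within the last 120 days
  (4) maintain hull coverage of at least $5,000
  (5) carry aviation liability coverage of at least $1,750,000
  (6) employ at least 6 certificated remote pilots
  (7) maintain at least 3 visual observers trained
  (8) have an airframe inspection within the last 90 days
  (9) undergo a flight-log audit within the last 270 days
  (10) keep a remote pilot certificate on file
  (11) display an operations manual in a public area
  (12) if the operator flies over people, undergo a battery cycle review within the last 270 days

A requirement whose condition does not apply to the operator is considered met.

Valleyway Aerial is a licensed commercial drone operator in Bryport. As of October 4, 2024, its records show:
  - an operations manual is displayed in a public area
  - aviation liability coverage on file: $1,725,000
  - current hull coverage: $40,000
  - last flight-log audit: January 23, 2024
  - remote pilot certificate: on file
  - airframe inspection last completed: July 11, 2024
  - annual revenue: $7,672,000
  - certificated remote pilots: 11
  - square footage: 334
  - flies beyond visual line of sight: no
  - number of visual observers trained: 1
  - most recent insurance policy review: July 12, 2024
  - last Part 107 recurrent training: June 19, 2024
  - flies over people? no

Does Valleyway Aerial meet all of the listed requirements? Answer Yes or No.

1. condition 'flies beyond visual line of sight' does not hold → requirement n/a → met
2. insurance policy review 84 days ago vs limit 120 → met
3. Part 107 recurrent training 107 days ago vs limit 120 → met
4. hull coverage $40,000 ≥ $5,000 → met
5. aviation liability coverage $1,725,000 < $1,750,000 → not met
6. certificated remote pilots 11 ≥ 6 → met
7. visual observers trained 1 < 3 → not met
8. airframe inspection 85 days ago vs limit 90 → met
9. flight-log audit 255 days ago vs limit 270 → met
10. remote pilot certificate present → met
11. operations manual present → met
12. condition 'flies over people' does not hold → requirement n/a → met
Not met: 5, 7

No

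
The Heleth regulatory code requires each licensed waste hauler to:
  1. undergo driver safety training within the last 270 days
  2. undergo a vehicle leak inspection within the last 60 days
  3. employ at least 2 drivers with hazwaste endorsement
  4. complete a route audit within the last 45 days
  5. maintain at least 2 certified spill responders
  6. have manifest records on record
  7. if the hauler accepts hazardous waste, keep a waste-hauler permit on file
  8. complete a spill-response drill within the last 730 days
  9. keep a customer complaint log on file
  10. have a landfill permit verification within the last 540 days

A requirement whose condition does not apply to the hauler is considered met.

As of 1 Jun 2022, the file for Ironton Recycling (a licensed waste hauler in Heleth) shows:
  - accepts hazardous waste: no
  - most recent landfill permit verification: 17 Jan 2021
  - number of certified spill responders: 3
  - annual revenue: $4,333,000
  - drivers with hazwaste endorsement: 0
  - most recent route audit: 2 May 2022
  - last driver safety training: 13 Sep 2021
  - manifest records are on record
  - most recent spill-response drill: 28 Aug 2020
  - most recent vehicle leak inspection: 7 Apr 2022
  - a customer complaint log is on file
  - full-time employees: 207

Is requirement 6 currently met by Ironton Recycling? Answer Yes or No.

6. manifest records present → met

Yes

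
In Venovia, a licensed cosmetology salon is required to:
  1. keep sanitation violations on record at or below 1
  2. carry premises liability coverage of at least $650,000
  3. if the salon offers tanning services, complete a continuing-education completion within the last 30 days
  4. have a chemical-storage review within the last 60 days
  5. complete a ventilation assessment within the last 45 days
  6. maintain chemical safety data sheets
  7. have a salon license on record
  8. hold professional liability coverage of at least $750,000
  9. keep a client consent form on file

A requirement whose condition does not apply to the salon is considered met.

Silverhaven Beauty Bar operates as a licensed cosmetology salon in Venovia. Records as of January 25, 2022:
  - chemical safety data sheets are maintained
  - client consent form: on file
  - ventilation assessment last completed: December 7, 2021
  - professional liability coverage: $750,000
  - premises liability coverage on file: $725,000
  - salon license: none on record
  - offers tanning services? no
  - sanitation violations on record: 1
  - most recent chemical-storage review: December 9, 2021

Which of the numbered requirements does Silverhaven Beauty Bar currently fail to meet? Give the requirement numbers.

1. sanitation violations on record 1 ≤ 1 → met
2. premises liability coverage $725,000 ≥ $650,000 → met
3. condition 'offers tanning services' does not hold → requirement n/a → met
4. chemical-storage review 47 days ago vs limit 60 → met
5. ventilation assessment 49 days ago vs limit 45 → not met
6. chemical safety data sheets present → met
7. salon license absent → not met
8. professional liability coverage $750,000 ≥ $750,000 → met
9. client consent form present → met
Not met: 5, 7

5, 7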